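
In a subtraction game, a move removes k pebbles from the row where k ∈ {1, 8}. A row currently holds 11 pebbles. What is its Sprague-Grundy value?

Grundy values for subtraction set {1, 8}:
g(0) = mex{} = 0
g(1) = mex{0} = 1
g(2) = mex{1} = 0
g(3) = mex{0} = 1
g(4) = mex{1} = 0
g(5) = mex{0} = 1
g(6) = mex{1} = 0
g(7) = mex{0} = 1
g(8) = mex{0,1} = 2
g(9) = mex{1,2} = 0
g(10) = mex{0} = 1
g(11) = mex{1} = 0
So g(11) = 0.

0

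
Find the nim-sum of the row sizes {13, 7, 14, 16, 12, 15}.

Compute the nim-sum pairwise:
13 ⊕ 7 = 10
10 ⊕ 14 = 4
4 ⊕ 16 = 20
20 ⊕ 12 = 24
24 ⊕ 15 = 23

23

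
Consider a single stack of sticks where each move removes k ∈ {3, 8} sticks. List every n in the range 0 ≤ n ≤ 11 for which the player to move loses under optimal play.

0, 1, 2, 6, 7, 11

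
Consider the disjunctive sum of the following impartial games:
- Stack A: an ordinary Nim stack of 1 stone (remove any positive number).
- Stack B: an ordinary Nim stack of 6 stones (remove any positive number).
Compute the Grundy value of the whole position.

7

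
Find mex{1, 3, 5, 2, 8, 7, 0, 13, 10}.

4

The values 0, 1, 2, 3 are all present; 4 is the first non-negative integer missing from the set.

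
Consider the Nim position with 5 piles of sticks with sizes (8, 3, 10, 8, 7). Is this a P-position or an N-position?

N-position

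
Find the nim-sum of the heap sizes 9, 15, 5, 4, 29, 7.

Compute the nim-sum pairwise:
9 ^ 15 = 6
6 ^ 5 = 3
3 ^ 4 = 7
7 ^ 29 = 26
26 ^ 7 = 29

29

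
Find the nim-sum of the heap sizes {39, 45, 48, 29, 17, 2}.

52

Write each in binary and XOR column by column:
  100111  (39)
  101101  (45)
  110000  (48)
  011101  (29)
  010001  (17)
  000010  (2)
  ------
  110100  (52)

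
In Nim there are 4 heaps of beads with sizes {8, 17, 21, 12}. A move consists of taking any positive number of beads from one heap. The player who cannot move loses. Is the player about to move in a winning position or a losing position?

Compute the nim-sum pairwise:
8 ⊕ 17 = 25
25 ⊕ 21 = 12
12 ⊕ 12 = 0
The nim-sum is 0, so this is a P-position: the player to move is in a losing position under optimal play.

Losing position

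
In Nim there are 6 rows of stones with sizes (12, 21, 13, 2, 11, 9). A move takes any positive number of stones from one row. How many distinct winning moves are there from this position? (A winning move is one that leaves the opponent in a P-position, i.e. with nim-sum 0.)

Nim-sum: 12 XOR 21 XOR 13 XOR 2 XOR 11 XOR 9 = 20.
The overall nim-sum is X = 20. A row of size p has a winning move iff p XOR X < p (reduce it to p XOR X).
  12: 12 XOR 20 = 24 ≥ 12 — no move.
  21: 21 XOR 20 = 1 < 21 — winning move (to 1).
  13: 13 XOR 20 = 25 ≥ 13 — no move.
  2: 2 XOR 20 = 22 ≥ 2 — no move.
  11: 11 XOR 20 = 31 ≥ 11 — no move.
  9: 9 XOR 20 = 29 ≥ 9 — no move.
That gives 1 winning move.

1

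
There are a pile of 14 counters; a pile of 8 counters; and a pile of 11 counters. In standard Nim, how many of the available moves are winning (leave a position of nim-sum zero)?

Compute the nim-sum pairwise:
14 XOR 8 = 6
6 XOR 11 = 13
The overall nim-sum is X = 13. A pile of size p has a winning move iff p XOR X < p (reduce it to p XOR X).
  14: 14 XOR 13 = 3 < 14 — winning move (to 3).
  8: 8 XOR 13 = 5 < 8 — winning move (to 5).
  11: 11 XOR 13 = 6 < 11 — winning move (to 6).
That gives 3 winning moves.

3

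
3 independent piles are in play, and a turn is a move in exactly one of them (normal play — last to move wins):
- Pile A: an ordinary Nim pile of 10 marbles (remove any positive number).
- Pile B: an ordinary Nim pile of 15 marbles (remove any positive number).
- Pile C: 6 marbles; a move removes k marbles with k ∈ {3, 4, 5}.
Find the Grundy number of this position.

7

Pile A is a plain Nim pile of size 10, so its Grundy value is 10.
Pile B is a plain Nim pile of size 15, so its Grundy value is 15.
For pile C, compute g(0), g(1), … with moves {3, 4, 5}:
k:     0  1  2  3  4  5  6
g(k):  0  0  0  1  1  1  2
So g(6) = 2.
The value of a disjunctive sum is the nim-sum of the parts.
Combined value = 10 ⊕ 15 ⊕ 2 = 7.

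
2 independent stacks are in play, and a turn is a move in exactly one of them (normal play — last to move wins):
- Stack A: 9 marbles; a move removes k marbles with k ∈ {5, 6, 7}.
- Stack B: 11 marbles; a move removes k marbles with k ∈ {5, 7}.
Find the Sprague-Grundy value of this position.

3

Build the Grundy sequence for stack A with g(k) = mex{g(k−s) : s ∈ {5, 6, 7}, s ≤ k}:
g(0) = mex{} = 0
g(1) = mex{} = 0
g(2) = mex{} = 0
g(3) = mex{} = 0
g(4) = mex{} = 0
g(5) = mex{0} = 1
g(6) = mex{0} = 1
g(7) = mex{0} = 1
g(8) = mex{0} = 1
g(9) = mex{0} = 1
So g(9) = 1.
For stack B, compute g(0), g(1), … with moves {5, 7}:
k:     0  1  2  3  4  5  6  7  8  9 10 11
g(k):  0  0  0  0  0  1  1  1  1  1  2  2
So g(11) = 2.
By the Sprague-Grundy theorem, the Grundy value of a sum of independent games is the XOR of the component values.
Combined value = 1 ⊕ 2 = 3.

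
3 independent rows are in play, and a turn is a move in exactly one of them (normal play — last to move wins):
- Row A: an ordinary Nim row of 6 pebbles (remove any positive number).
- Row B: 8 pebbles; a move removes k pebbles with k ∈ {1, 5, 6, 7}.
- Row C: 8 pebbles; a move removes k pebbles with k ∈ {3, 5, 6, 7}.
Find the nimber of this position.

Row A is a plain Nim row of size 6, so its Grundy value is 6.
Build the Grundy sequence for row B with g(k) = mex{g(k−s) : s ∈ {1, 5, 6, 7}, s ≤ k}:
k:     0  1  2  3  4  5  6  7  8
g(k):  0  1  0  1  0  1  2  3  2
So g(8) = 2.
For row C, compute g(0), g(1), … with moves {3, 5, 6, 7}:
k:     0  1  2  3  4  5  6  7  8
g(k):  0  0  0  1  1  1  2  2  2
So g(8) = 2.
By the Sprague-Grundy theorem, the Grundy value of a sum of independent games is the XOR of the component values.
Combined value = 6 ⊕ 2 ⊕ 2 = 6.

6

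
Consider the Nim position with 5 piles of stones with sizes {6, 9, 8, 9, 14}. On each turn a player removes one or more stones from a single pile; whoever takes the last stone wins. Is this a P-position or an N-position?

In binary:
  0110  (6)
  1001  (9)
  1000  (8)
  1001  (9)
  1110  (14)
  ----
  0000  (0)
The nim-sum is 0, so this is a P-position: the player to move is in a losing position under optimal play.

P-position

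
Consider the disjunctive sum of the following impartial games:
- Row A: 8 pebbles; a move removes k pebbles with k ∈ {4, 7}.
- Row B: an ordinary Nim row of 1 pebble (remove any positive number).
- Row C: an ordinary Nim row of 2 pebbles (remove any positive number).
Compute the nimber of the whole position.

1

Grundy values for row A (subtraction set {4, 7}):
g(0) = mex{} = 0
g(1) = mex{} = 0
g(2) = mex{} = 0
g(3) = mex{} = 0
g(4) = mex{0} = 1
g(5) = mex{0} = 1
g(6) = mex{0} = 1
g(7) = mex{0} = 1
g(8) = mex{0,1} = 2
So g(8) = 2.
Row B is a plain Nim row of size 1, so its Grundy value is 1.
Row C is a plain Nim row of size 2, so its Grundy value is 2.
The value of a disjunctive sum is the nim-sum of the parts.
Combined value = 2 XOR 1 XOR 2 = 1.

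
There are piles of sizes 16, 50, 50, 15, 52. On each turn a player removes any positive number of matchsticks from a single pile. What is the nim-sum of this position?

43

Bitwise XOR of the heap sizes:
  010000  (16)
  110010  (50)
  110010  (50)
  001111  (15)
  110100  (52)
  ------
  101011  (43)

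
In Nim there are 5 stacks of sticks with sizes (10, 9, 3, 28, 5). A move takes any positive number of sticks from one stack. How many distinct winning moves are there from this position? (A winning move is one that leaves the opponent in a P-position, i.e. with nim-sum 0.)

Nim-sum: 10 ^ 9 ^ 3 ^ 28 ^ 5 = 25.
The overall nim-sum is X = 25. A stack of size p has a winning move iff p XOR X < p (reduce it to p XOR X).
  10: 10 XOR 25 = 19 ≥ 10 — no move.
  9: 9 XOR 25 = 16 ≥ 9 — no move.
  3: 3 XOR 25 = 26 ≥ 3 — no move.
  28: 28 XOR 25 = 5 < 28 — winning move (to 5).
  5: 5 XOR 25 = 28 ≥ 5 — no move.
That gives 1 winning move.

1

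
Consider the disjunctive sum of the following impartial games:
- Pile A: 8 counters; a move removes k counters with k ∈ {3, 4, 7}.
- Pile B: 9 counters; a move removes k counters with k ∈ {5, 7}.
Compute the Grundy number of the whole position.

3

For pile A, compute g(0), g(1), … with moves {3, 4, 7}:
g(0) = mex{} = 0
g(1) = mex{} = 0
g(2) = mex{} = 0
g(3) = mex{0} = 1
g(4) = mex{0} = 1
g(5) = mex{0} = 1
g(6) = mex{0,1} = 2
g(7) = mex{0,1} = 2
g(8) = mex{0,1} = 2
So g(8) = 2.
For pile B, compute g(0), g(1), … with moves {5, 7}:
k:     0  1  2  3  4  5  6  7  8  9
g(k):  0  0  0  0  0  1  1  1  1  1
So g(9) = 1.
By the Sprague-Grundy theorem, the Grundy value of a sum of independent games is the XOR of the component values.
Combined value = 2 XOR 1 = 3.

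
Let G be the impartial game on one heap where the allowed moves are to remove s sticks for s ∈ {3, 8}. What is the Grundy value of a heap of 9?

1

Grundy values for subtraction set {3, 8}:
k:     0  1  2  3  4  5  6  7  8  9
g(k):  0  0  0  1  1  1  0  0  2  1
So g(9) = 1.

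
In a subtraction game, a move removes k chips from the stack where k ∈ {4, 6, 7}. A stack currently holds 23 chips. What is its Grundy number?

Compute g(0), g(1), … for moves {4, 6, 7}:
k:     0  1  2  3  4  5  6  7  8  9 10 11 12 13 14 15 16 17 18 19 20 21 22 23
g(k):  0  0  0  0  1  1  1  1  2  2  2  0  0  0  0  1  1  1  1  2  2  2  0  0
So g(23) = 0.

0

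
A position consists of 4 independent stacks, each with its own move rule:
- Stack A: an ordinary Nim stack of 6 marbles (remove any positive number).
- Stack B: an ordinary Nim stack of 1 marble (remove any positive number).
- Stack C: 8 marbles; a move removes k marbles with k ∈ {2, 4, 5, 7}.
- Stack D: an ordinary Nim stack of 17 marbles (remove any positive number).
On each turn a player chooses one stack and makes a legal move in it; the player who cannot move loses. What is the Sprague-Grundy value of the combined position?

18

Stack A is a plain Nim stack of size 6, so its Grundy value is 6.
Stack B is a plain Nim stack of size 1, so its Grundy value is 1.
Build the Grundy sequence for stack C with g(k) = mex{g(k−s) : s ∈ {2, 4, 5, 7}, s ≤ k}:
k:     0  1  2  3  4  5  6  7  8
g(k):  0  0  1  1  2  2  3  3  4
So g(8) = 4.
Stack D is a plain Nim stack of size 17, so its Grundy value is 17.
The value of a disjunctive sum is the nim-sum of the parts.
Combined value = 6 XOR 1 XOR 4 XOR 17 = 18.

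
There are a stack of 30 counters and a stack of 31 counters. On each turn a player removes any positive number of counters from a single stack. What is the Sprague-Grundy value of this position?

1

Compute the nim-sum pairwise:
30 ⊕ 31 = 1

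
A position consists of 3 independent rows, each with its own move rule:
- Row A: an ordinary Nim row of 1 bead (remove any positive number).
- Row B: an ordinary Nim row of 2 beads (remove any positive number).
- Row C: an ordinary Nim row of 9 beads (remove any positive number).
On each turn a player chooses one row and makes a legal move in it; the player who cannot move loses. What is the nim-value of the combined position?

Row A is a plain Nim row of size 1, so its Grundy value is 1.
Row B is a plain Nim row of size 2, so its Grundy value is 2.
Row C is a plain Nim row of size 9, so its Grundy value is 9.
The value of a disjunctive sum is the nim-sum of the parts.
Combined value = 1 ⊕ 2 ⊕ 9 = 10.

10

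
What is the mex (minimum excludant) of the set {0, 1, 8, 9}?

2

The values 0, 1 are all present; 2 is the first non-negative integer missing from the set.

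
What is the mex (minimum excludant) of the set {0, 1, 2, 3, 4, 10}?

5

The values 0, 1, 2, 3, 4 are all present; 5 is the first non-negative integer missing from the set.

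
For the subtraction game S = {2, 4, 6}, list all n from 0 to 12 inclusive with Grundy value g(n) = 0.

Build the Grundy sequence with g(k) = mex{g(k−s) : s ∈ {2, 4, 6}, s ≤ k}:
g(0) = mex{} = 0
g(1) = mex{} = 0
g(2) = mex{0} = 1
g(3) = mex{0} = 1
g(4) = mex{0,1} = 2
g(5) = mex{0,1} = 2
g(6) = mex{0,1,2} = 3
g(7) = mex{0,1,2} = 3
g(8) = mex{1,2,3} = 0
g(9) = mex{1,2,3} = 0
g(10) = mex{0,2,3} = 1
g(11) = mex{0,2,3} = 1
g(12) = mex{0,1,3} = 2
The P-positions (g = 0) in 0..12 are 0, 1, 8, 9.

0, 1, 8, 9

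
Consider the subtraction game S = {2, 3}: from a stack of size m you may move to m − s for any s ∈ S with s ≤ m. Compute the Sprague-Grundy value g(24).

Build the Grundy sequence with g(k) = mex{g(k−s) : s ∈ {2, 3}, s ≤ k}:
k:     0  1  2  3  4  5  6  7  8  9 10 11 12 13 14 15 16 17 18 19 20 21 22 23 24
g(k):  0  0  1  1  2  0  0  1  1  2  0  0  1  1  2  0  0  1  1  2  0  0  1  1  2
So g(24) = 2.

2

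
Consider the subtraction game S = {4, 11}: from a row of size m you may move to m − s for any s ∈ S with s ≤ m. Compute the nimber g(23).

0

Compute g(0), g(1), … for moves {4, 11}:
k:     0  1  2  3  4  5  6  7  8  9 10 11 12 13 14 15 16 17 18 19 20 21 22 23
g(k):  0  0  0  0  1  1  1  1  0  0  0  2  1  1  1  0  0  0  0  1  1  1  1  0
So g(23) = 0.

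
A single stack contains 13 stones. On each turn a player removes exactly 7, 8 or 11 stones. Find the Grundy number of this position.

1

Grundy values for subtraction set {7, 8, 11}:
g(0) = mex{} = 0
g(1) = mex{} = 0
g(2) = mex{} = 0
g(3) = mex{} = 0
g(4) = mex{} = 0
g(5) = mex{} = 0
g(6) = mex{} = 0
g(7) = mex{0} = 1
g(8) = mex{0} = 1
g(9) = mex{0} = 1
g(10) = mex{0} = 1
g(11) = mex{0} = 1
g(12) = mex{0} = 1
g(13) = mex{0} = 1
So g(13) = 1.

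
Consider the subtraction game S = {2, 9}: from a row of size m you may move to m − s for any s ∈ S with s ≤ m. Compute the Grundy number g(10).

Grundy values for subtraction set {2, 9}:
k:     0  1  2  3  4  5  6  7  8  9 10
g(k):  0  0  1  1  0  0  1  1  0  2  1
So g(10) = 1.

1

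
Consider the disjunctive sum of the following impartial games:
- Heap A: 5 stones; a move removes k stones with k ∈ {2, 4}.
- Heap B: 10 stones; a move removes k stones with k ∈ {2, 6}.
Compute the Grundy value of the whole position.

3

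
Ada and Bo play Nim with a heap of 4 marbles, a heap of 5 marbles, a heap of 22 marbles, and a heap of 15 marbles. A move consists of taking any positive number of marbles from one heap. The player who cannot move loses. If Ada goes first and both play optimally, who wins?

Ada wins

Bitwise XOR of the heap sizes:
  00100  (4)
  00101  (5)
  10110  (22)
  01111  (15)
  -----
  11000  (24)
The nim-sum is 24 ≠ 0, so this is an N-position: the player to move can win; Ada has a winning move.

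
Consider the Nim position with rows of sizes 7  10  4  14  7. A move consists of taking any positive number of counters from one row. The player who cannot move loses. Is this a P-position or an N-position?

Nim-sum: 7 ⊕ 10 ⊕ 4 ⊕ 14 ⊕ 7 = 0.
The nim-sum is 0, so this is a P-position: the player to move is in a losing position under optimal play.

P-position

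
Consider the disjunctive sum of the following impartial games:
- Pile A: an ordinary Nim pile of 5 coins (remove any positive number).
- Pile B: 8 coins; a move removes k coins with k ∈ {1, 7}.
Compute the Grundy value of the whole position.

Pile A is a plain Nim pile of size 5, so its Grundy value is 5.
Grundy values for pile B (subtraction set {1, 7}):
g(0) = mex{} = 0
g(1) = mex{0} = 1
g(2) = mex{1} = 0
g(3) = mex{0} = 1
g(4) = mex{1} = 0
g(5) = mex{0} = 1
g(6) = mex{1} = 0
g(7) = mex{0} = 1
g(8) = mex{1} = 0
So g(8) = 0.
By the Sprague-Grundy theorem, the Grundy value of a sum of independent games is the XOR of the component values.
Combined value = 5 XOR 0 = 5.

5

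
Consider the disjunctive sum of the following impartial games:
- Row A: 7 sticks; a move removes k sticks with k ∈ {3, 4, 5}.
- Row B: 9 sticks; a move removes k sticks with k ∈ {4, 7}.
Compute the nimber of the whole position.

0

Grundy values for row A (subtraction set {3, 4, 5}):
g(0) = mex{} = 0
g(1) = mex{} = 0
g(2) = mex{} = 0
g(3) = mex{0} = 1
g(4) = mex{0} = 1
g(5) = mex{0} = 1
g(6) = mex{0,1} = 2
g(7) = mex{0,1} = 2
So g(7) = 2.
Grundy values for row B (subtraction set {4, 7}):
k:     0  1  2  3  4  5  6  7  8  9
g(k):  0  0  0  0  1  1  1  1  2  2
So g(9) = 2.
By the Sprague-Grundy theorem, the Grundy value of a sum of independent games is the XOR of the component values.
Combined value = 2 ⊕ 2 = 0.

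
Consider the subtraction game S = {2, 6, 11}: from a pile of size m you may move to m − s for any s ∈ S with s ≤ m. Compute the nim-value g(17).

0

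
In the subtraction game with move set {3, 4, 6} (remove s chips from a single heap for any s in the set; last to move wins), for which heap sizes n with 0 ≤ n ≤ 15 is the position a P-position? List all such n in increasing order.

Compute g(0), g(1), … for moves {3, 4, 6}:
k:     0  1  2  3  4  5  6  7  8  9 10 11 12 13 14 15
g(k):  0  0  0  1  1  1  2  2  2  0  0  0  1  1  1  2
The P-positions (g = 0) in 0..15 are 0, 1, 2, 9, 10, 11.

0, 1, 2, 9, 10, 11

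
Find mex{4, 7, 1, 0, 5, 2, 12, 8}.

3

The values 0, 1, 2 are all present; 3 is the first non-negative integer missing from the set.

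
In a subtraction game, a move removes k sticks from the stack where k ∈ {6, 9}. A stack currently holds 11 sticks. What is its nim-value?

1

Build the Grundy sequence with g(k) = mex{g(k−s) : s ∈ {6, 9}, s ≤ k}:
g(0) = mex{} = 0
g(1) = mex{} = 0
g(2) = mex{} = 0
g(3) = mex{} = 0
g(4) = mex{} = 0
g(5) = mex{} = 0
g(6) = mex{0} = 1
g(7) = mex{0} = 1
g(8) = mex{0} = 1
g(9) = mex{0} = 1
g(10) = mex{0} = 1
g(11) = mex{0} = 1
So g(11) = 1.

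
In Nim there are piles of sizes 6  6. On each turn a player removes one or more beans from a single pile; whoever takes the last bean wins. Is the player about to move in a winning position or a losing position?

Compute the nim-sum pairwise:
6 ⊕ 6 = 0
The nim-sum is 0, so this is a P-position: the player to move is in a losing position under optimal play.

Losing position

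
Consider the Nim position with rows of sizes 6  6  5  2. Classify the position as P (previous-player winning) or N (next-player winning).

Nim-sum: 6 ⊕ 6 ⊕ 5 ⊕ 2 = 7.
The nim-sum is 7 ≠ 0, so this is an N-position: the player to move can win.

N-position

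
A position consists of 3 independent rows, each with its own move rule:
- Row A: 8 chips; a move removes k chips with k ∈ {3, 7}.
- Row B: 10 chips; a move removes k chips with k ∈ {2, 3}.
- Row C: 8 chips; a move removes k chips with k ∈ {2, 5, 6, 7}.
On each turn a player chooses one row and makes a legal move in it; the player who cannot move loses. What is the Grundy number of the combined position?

0

Grundy values for row A (subtraction set {3, 7}):
g(0) = mex{} = 0
g(1) = mex{} = 0
g(2) = mex{} = 0
g(3) = mex{0} = 1
g(4) = mex{0} = 1
g(5) = mex{0} = 1
g(6) = mex{1} = 0
g(7) = mex{0,1} = 2
g(8) = mex{0,1} = 2
So g(8) = 2.
Build the Grundy sequence for row B with g(k) = mex{g(k−s) : s ∈ {2, 3}, s ≤ k}:
g(0) = mex{} = 0
g(1) = mex{} = 0
g(2) = mex{0} = 1
g(3) = mex{0} = 1
g(4) = mex{0,1} = 2
g(5) = mex{1} = 0
g(6) = mex{1,2} = 0
g(7) = mex{0,2} = 1
g(8) = mex{0} = 1
g(9) = mex{0,1} = 2
g(10) = mex{1} = 0
So g(10) = 0.
Grundy values for row C (subtraction set {2, 5, 6, 7}):
g(0) = mex{} = 0
g(1) = mex{} = 0
g(2) = mex{0} = 1
g(3) = mex{0} = 1
g(4) = mex{1} = 0
g(5) = mex{0,1} = 2
g(6) = mex{0} = 1
g(7) = mex{0,1,2} = 3
g(8) = mex{0,1} = 2
So g(8) = 2.
The value of a disjunctive sum is the nim-sum of the parts.
Combined value = 2 XOR 0 XOR 2 = 0.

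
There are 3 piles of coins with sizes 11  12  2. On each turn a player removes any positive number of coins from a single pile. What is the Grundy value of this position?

5

Nim-sum: 11 ⊕ 12 ⊕ 2 = 5.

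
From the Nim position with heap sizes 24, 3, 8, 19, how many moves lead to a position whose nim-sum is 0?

0

Compute the nim-sum pairwise:
24 XOR 3 = 27
27 XOR 8 = 19
19 XOR 19 = 0
The nim-sum is already 0, so every move leaves a nonzero nim-sum — there are no winning moves.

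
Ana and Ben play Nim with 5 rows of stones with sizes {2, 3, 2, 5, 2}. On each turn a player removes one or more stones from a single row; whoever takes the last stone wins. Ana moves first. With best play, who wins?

Compute the nim-sum pairwise:
2 ⊕ 3 = 1
1 ⊕ 2 = 3
3 ⊕ 5 = 6
6 ⊕ 2 = 4
The nim-sum is 4 ≠ 0, so this is an N-position: the player to move can win; Ana has a winning move.

Ana wins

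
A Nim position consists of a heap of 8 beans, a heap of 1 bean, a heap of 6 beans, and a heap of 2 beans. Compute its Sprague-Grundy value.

13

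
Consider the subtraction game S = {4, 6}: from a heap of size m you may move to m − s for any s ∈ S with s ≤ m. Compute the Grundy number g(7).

Grundy values for subtraction set {4, 6}:
g(0) = mex{} = 0
g(1) = mex{} = 0
g(2) = mex{} = 0
g(3) = mex{} = 0
g(4) = mex{0} = 1
g(5) = mex{0} = 1
g(6) = mex{0} = 1
g(7) = mex{0} = 1
So g(7) = 1.

1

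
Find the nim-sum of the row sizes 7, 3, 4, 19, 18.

Nim-sum: 7 ^ 3 ^ 4 ^ 19 ^ 18 = 1.

1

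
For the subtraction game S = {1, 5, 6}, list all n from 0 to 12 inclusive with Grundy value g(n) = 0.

0, 2, 4, 11

Grundy values for subtraction set {1, 5, 6}:
g(0) = mex{} = 0
g(1) = mex{0} = 1
g(2) = mex{1} = 0
g(3) = mex{0} = 1
g(4) = mex{1} = 0
g(5) = mex{0} = 1
g(6) = mex{0,1} = 2
g(7) = mex{0,1,2} = 3
g(8) = mex{0,1,3} = 2
g(9) = mex{0,1,2} = 3
g(10) = mex{0,1,3} = 2
g(11) = mex{1,2} = 0
g(12) = mex{0,2,3} = 1
The P-positions (g = 0) in 0..12 are 0, 2, 4, 11.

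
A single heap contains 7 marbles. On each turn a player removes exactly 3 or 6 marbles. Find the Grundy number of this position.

Compute g(0), g(1), … for moves {3, 6}:
g(0) = mex{} = 0
g(1) = mex{} = 0
g(2) = mex{} = 0
g(3) = mex{0} = 1
g(4) = mex{0} = 1
g(5) = mex{0} = 1
g(6) = mex{0,1} = 2
g(7) = mex{0,1} = 2
So g(7) = 2.

2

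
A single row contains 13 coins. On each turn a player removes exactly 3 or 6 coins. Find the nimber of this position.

1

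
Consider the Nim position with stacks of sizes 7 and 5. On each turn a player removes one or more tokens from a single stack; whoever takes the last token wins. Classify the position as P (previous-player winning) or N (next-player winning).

N-position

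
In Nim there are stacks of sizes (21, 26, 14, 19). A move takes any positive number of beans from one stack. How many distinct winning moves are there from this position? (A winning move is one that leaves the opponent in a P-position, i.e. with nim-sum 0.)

Nim-sum: 21 ⊕ 26 ⊕ 14 ⊕ 19 = 18.
The overall nim-sum is X = 18. A stack of size p has a winning move iff p XOR X < p (reduce it to p XOR X).
  21: 21 XOR 18 = 7 < 21 — winning move (to 7).
  26: 26 XOR 18 = 8 < 26 — winning move (to 8).
  14: 14 XOR 18 = 28 ≥ 14 — no move.
  19: 19 XOR 18 = 1 < 19 — winning move (to 1).
That gives 3 winning moves.

3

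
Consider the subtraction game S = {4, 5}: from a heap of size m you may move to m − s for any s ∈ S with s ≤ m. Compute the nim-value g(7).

1

Build the Grundy sequence with g(k) = mex{g(k−s) : s ∈ {4, 5}, s ≤ k}:
g(0) = mex{} = 0
g(1) = mex{} = 0
g(2) = mex{} = 0
g(3) = mex{} = 0
g(4) = mex{0} = 1
g(5) = mex{0} = 1
g(6) = mex{0} = 1
g(7) = mex{0} = 1
So g(7) = 1.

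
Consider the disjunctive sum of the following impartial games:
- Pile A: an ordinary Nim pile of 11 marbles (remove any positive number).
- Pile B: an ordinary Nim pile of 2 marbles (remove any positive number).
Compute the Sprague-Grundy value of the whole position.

Pile A is a plain Nim pile of size 11, so its Grundy value is 11.
Pile B is a plain Nim pile of size 2, so its Grundy value is 2.
The value of a disjunctive sum is the nim-sum of the parts.
Combined value = 11 XOR 2 = 9.

9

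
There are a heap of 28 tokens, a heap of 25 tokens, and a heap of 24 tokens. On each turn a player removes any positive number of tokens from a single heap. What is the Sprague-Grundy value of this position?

Bitwise XOR of the heap sizes:
  11100  (28)
  11001  (25)
  11000  (24)
  -----
  11101  (29)

29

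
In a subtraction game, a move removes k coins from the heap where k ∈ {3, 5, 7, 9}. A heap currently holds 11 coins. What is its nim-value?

3

Grundy values for subtraction set {3, 5, 7, 9}:
g(0) = mex{} = 0
g(1) = mex{} = 0
g(2) = mex{} = 0
g(3) = mex{0} = 1
g(4) = mex{0} = 1
g(5) = mex{0} = 1
g(6) = mex{0,1} = 2
g(7) = mex{0,1} = 2
g(8) = mex{0,1} = 2
g(9) = mex{0,1,2} = 3
g(10) = mex{0,1,2} = 3
g(11) = mex{0,1,2} = 3
So g(11) = 3.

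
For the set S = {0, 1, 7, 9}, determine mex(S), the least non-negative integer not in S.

The values 0, 1 are all present; 2 is the first non-negative integer missing from the set.

2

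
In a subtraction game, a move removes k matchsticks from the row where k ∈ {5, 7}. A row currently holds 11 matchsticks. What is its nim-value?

2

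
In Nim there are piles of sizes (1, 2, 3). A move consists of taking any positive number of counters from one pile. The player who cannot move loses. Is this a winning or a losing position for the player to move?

Losing position

Bitwise XOR of the heap sizes:
  01  (1)
  10  (2)
  11  (3)
  --
  00  (0)
The nim-sum is 0, so this is a P-position: the player to move is in a losing position under optimal play.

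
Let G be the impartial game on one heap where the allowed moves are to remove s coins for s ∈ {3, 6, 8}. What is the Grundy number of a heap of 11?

0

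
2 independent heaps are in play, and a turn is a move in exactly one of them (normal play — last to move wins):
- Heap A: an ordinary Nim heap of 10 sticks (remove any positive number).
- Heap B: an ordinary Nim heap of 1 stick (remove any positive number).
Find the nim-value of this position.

11

Heap A is a plain Nim heap of size 10, so its Grundy value is 10.
Heap B is a plain Nim heap of size 1, so its Grundy value is 1.
By the Sprague-Grundy theorem, the Grundy value of a sum of independent games is the XOR of the component values.
Combined value = 10 ⊕ 1 = 11.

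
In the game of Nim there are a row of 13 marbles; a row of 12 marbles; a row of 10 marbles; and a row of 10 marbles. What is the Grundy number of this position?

Compute the nim-sum pairwise:
13 XOR 12 = 1
1 XOR 10 = 11
11 XOR 10 = 1

1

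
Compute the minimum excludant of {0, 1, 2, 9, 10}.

The values 0, 1, 2 are all present; 3 is the first non-negative integer missing from the set.

3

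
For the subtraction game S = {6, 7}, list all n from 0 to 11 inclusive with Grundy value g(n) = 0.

Grundy values for subtraction set {6, 7}:
k:     0  1  2  3  4  5  6  7  8  9 10 11
g(k):  0  0  0  0  0  0  1  1  1  1  1  1
The P-positions (g = 0) in 0..11 are 0, 1, 2, 3, 4, 5.

0, 1, 2, 3, 4, 5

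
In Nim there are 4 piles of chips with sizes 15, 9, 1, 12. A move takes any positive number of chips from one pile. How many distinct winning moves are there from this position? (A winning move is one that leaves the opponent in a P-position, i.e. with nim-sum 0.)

Compute the nim-sum pairwise:
15 XOR 9 = 6
6 XOR 1 = 7
7 XOR 12 = 11
The overall nim-sum is X = 11. A pile of size p has a winning move iff p XOR X < p (reduce it to p XOR X).
  15: 15 XOR 11 = 4 < 15 — winning move (to 4).
  9: 9 XOR 11 = 2 < 9 — winning move (to 2).
  1: 1 XOR 11 = 10 ≥ 1 — no move.
  12: 12 XOR 11 = 7 < 12 — winning move (to 7).
That gives 3 winning moves.

3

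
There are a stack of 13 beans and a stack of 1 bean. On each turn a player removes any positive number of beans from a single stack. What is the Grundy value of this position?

In binary:
  1101  (13)
  0001  (1)
  ----
  1100  (12)

12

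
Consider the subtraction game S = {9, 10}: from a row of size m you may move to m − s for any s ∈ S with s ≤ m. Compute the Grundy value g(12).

1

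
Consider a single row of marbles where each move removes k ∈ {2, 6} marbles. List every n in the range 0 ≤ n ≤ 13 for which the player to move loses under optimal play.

0, 1, 4, 5, 8, 9, 12, 13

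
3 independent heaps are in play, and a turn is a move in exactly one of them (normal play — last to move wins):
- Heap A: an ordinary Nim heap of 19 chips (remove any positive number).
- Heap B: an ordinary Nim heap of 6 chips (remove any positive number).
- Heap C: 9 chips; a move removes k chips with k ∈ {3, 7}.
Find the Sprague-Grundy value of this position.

20

Heap A is a plain Nim heap of size 19, so its Grundy value is 19.
Heap B is a plain Nim heap of size 6, so its Grundy value is 6.
For heap C, compute g(0), g(1), … with moves {3, 7}:
k:     0  1  2  3  4  5  6  7  8  9
g(k):  0  0  0  1  1  1  0  2  2  1
So g(9) = 1.
By the Sprague-Grundy theorem, the Grundy value of a sum of independent games is the XOR of the component values.
Combined value = 19 ⊕ 6 ⊕ 1 = 20.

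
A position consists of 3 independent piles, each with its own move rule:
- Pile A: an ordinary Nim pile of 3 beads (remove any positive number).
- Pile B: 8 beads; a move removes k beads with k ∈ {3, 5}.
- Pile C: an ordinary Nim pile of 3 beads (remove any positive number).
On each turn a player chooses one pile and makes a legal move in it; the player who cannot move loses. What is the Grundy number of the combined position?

0

Pile A is a plain Nim pile of size 3, so its Grundy value is 3.
Grundy values for pile B (subtraction set {3, 5}):
g(0) = mex{} = 0
g(1) = mex{} = 0
g(2) = mex{} = 0
g(3) = mex{0} = 1
g(4) = mex{0} = 1
g(5) = mex{0} = 1
g(6) = mex{0,1} = 2
g(7) = mex{0,1} = 2
g(8) = mex{1} = 0
So g(8) = 0.
Pile C is a plain Nim pile of size 3, so its Grundy value is 3.
The value of a disjunctive sum is the nim-sum of the parts.
Combined value = 3 XOR 0 XOR 3 = 0.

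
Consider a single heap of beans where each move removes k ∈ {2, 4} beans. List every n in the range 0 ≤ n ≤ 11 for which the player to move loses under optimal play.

0, 1, 6, 7

Grundy values for subtraction set {2, 4}:
g(0) = mex{} = 0
g(1) = mex{} = 0
g(2) = mex{0} = 1
g(3) = mex{0} = 1
g(4) = mex{0,1} = 2
g(5) = mex{0,1} = 2
g(6) = mex{1,2} = 0
g(7) = mex{1,2} = 0
g(8) = mex{0,2} = 1
g(9) = mex{0,2} = 1
g(10) = mex{0,1} = 2
g(11) = mex{0,1} = 2
The P-positions (g = 0) in 0..11 are 0, 1, 6, 7.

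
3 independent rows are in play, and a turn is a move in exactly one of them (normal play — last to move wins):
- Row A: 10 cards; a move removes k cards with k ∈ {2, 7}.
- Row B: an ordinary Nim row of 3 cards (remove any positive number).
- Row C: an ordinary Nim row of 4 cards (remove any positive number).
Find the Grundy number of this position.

7

Build the Grundy sequence for row A with g(k) = mex{g(k−s) : s ∈ {2, 7}, s ≤ k}:
k:     0  1  2  3  4  5  6  7  8  9 10
g(k):  0  0  1  1  0  0  1  1  2  0  0
So g(10) = 0.
Row B is a plain Nim row of size 3, so its Grundy value is 3.
Row C is a plain Nim row of size 4, so its Grundy value is 4.
The value of a disjunctive sum is the nim-sum of the parts.
Combined value = 0 ⊕ 3 ⊕ 4 = 7.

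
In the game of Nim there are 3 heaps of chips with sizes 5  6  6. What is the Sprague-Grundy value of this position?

5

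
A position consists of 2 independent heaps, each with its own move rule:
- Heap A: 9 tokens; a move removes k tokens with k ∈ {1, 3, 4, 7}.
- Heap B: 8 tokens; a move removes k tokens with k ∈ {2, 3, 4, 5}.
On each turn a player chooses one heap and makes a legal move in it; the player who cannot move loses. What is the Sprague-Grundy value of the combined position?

1

For heap A, compute g(0), g(1), … with moves {1, 3, 4, 7}:
g(0) = mex{} = 0
g(1) = mex{0} = 1
g(2) = mex{1} = 0
g(3) = mex{0} = 1
g(4) = mex{0,1} = 2
g(5) = mex{0,1,2} = 3
g(6) = mex{0,1,3} = 2
g(7) = mex{0,1,2} = 3
g(8) = mex{1,2,3} = 0
g(9) = mex{0,2,3} = 1
So g(9) = 1.
For heap B, compute g(0), g(1), … with moves {2, 3, 4, 5}:
g(0) = mex{} = 0
g(1) = mex{} = 0
g(2) = mex{0} = 1
g(3) = mex{0} = 1
g(4) = mex{0,1} = 2
g(5) = mex{0,1} = 2
g(6) = mex{0,1,2} = 3
g(7) = mex{1,2} = 0
g(8) = mex{1,2,3} = 0
So g(8) = 0.
The value of a disjunctive sum is the nim-sum of the parts.
Combined value = 1 ⊕ 0 = 1.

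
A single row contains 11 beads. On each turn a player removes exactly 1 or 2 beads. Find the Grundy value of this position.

2

Compute g(0), g(1), … for moves {1, 2}:
k:     0  1  2  3  4  5  6  7  8  9 10 11
g(k):  0  1  2  0  1  2  0  1  2  0  1  2
So g(11) = 2.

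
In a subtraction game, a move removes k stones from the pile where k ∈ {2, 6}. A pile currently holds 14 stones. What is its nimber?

Grundy values for subtraction set {2, 6}:
k:     0  1  2  3  4  5  6  7  8  9 10 11 12 13 14
g(k):  0  0  1  1  0  0  1  1  0  0  1  1  0  0  1
So g(14) = 1.

1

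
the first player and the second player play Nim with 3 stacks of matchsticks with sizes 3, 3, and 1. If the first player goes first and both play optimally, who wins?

In binary:
  11  (3)
  11  (3)
  01  (1)
  --
  01  (1)
The nim-sum is 1 ≠ 0, so this is an N-position: the player to move can win; the first player has a winning move.

the first player wins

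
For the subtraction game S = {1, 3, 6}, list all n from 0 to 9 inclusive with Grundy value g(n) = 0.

0, 2, 4, 9

Grundy values for subtraction set {1, 3, 6}:
g(0) = mex{} = 0
g(1) = mex{0} = 1
g(2) = mex{1} = 0
g(3) = mex{0} = 1
g(4) = mex{1} = 0
g(5) = mex{0} = 1
g(6) = mex{0,1} = 2
g(7) = mex{0,1,2} = 3
g(8) = mex{0,1,3} = 2
g(9) = mex{1,2} = 0
The P-positions (g = 0) in 0..9 are 0, 2, 4, 9.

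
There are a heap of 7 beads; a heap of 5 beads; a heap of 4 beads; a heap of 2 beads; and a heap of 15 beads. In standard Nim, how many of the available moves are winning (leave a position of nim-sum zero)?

1

Compute the nim-sum pairwise:
7 XOR 5 = 2
2 XOR 4 = 6
6 XOR 2 = 4
4 XOR 15 = 11
The overall nim-sum is X = 11. A heap of size p has a winning move iff p XOR X < p (reduce it to p XOR X).
  7: 7 XOR 11 = 12 ≥ 7 — no move.
  5: 5 XOR 11 = 14 ≥ 5 — no move.
  4: 4 XOR 11 = 15 ≥ 4 — no move.
  2: 2 XOR 11 = 9 ≥ 2 — no move.
  15: 15 XOR 11 = 4 < 15 — winning move (to 4).
That gives 1 winning move.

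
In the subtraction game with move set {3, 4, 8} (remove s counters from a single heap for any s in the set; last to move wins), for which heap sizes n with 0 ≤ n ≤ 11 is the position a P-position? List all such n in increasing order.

0, 1, 2, 7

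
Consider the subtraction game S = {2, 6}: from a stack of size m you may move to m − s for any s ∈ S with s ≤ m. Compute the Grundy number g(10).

Build the Grundy sequence with g(k) = mex{g(k−s) : s ∈ {2, 6}, s ≤ k}:
g(0) = mex{} = 0
g(1) = mex{} = 0
g(2) = mex{0} = 1
g(3) = mex{0} = 1
g(4) = mex{1} = 0
g(5) = mex{1} = 0
g(6) = mex{0} = 1
g(7) = mex{0} = 1
g(8) = mex{1} = 0
g(9) = mex{1} = 0
g(10) = mex{0} = 1
So g(10) = 1.

1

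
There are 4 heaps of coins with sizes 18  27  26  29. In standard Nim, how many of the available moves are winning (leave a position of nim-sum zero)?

Nim-sum: 18 ^ 27 ^ 26 ^ 29 = 14.
The overall nim-sum is X = 14. A heap of size p has a winning move iff p XOR X < p (reduce it to p XOR X).
  18: 18 XOR 14 = 28 ≥ 18 — no move.
  27: 27 XOR 14 = 21 < 27 — winning move (to 21).
  26: 26 XOR 14 = 20 < 26 — winning move (to 20).
  29: 29 XOR 14 = 19 < 29 — winning move (to 19).
That gives 3 winning moves.

3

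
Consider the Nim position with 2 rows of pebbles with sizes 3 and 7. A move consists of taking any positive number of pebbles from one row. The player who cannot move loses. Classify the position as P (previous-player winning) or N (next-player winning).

In binary:
  011  (3)
  111  (7)
  ---
  100  (4)
The nim-sum is 4 ≠ 0, so this is an N-position: the player to move can win.

N-position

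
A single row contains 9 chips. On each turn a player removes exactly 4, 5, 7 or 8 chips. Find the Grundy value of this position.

2

Grundy values for subtraction set {4, 5, 7, 8}:
g(0) = mex{} = 0
g(1) = mex{} = 0
g(2) = mex{} = 0
g(3) = mex{} = 0
g(4) = mex{0} = 1
g(5) = mex{0} = 1
g(6) = mex{0} = 1
g(7) = mex{0} = 1
g(8) = mex{0,1} = 2
g(9) = mex{0,1} = 2
So g(9) = 2.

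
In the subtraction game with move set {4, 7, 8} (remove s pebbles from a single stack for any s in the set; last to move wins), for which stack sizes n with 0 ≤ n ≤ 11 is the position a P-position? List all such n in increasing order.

Build the Grundy sequence with g(k) = mex{g(k−s) : s ∈ {4, 7, 8}, s ≤ k}:
g(0) = mex{} = 0
g(1) = mex{} = 0
g(2) = mex{} = 0
g(3) = mex{} = 0
g(4) = mex{0} = 1
g(5) = mex{0} = 1
g(6) = mex{0} = 1
g(7) = mex{0} = 1
g(8) = mex{0,1} = 2
g(9) = mex{0,1} = 2
g(10) = mex{0,1} = 2
g(11) = mex{0,1} = 2
The P-positions (g = 0) in 0..11 are 0, 1, 2, 3.

0, 1, 2, 3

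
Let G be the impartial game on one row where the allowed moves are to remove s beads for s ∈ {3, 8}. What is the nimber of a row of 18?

Build the Grundy sequence with g(k) = mex{g(k−s) : s ∈ {3, 8}, s ≤ k}:
k:     0  1  2  3  4  5  6  7  8  9 10 11 12 13 14 15 16 17 18
g(k):  0  0  0  1  1  1  0  0  2  1  1  0  0  0  1  1  1  0  0
So g(18) = 0.

0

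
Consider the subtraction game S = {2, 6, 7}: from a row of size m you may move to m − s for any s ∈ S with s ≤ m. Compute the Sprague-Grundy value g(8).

Compute g(0), g(1), … for moves {2, 6, 7}:
g(0) = mex{} = 0
g(1) = mex{} = 0
g(2) = mex{0} = 1
g(3) = mex{0} = 1
g(4) = mex{1} = 0
g(5) = mex{1} = 0
g(6) = mex{0} = 1
g(7) = mex{0} = 1
g(8) = mex{0,1} = 2
So g(8) = 2.

2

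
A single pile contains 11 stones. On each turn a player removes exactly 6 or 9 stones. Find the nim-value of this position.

Build the Grundy sequence with g(k) = mex{g(k−s) : s ∈ {6, 9}, s ≤ k}:
g(0) = mex{} = 0
g(1) = mex{} = 0
g(2) = mex{} = 0
g(3) = mex{} = 0
g(4) = mex{} = 0
g(5) = mex{} = 0
g(6) = mex{0} = 1
g(7) = mex{0} = 1
g(8) = mex{0} = 1
g(9) = mex{0} = 1
g(10) = mex{0} = 1
g(11) = mex{0} = 1
So g(11) = 1.

1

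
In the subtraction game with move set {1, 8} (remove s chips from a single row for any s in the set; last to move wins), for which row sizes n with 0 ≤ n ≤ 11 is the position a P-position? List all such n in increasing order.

Grundy values for subtraction set {1, 8}:
g(0) = mex{} = 0
g(1) = mex{0} = 1
g(2) = mex{1} = 0
g(3) = mex{0} = 1
g(4) = mex{1} = 0
g(5) = mex{0} = 1
g(6) = mex{1} = 0
g(7) = mex{0} = 1
g(8) = mex{0,1} = 2
g(9) = mex{1,2} = 0
g(10) = mex{0} = 1
g(11) = mex{1} = 0
The P-positions (g = 0) in 0..11 are 0, 2, 4, 6, 9, 11.

0, 2, 4, 6, 9, 11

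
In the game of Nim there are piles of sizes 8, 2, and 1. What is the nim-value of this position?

Compute the nim-sum pairwise:
8 ^ 2 = 10
10 ^ 1 = 11

11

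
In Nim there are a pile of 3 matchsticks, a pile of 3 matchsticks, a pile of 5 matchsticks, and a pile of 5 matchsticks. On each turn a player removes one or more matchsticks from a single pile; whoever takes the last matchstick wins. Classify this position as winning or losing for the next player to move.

Compute the nim-sum pairwise:
3 XOR 3 = 0
0 XOR 5 = 5
5 XOR 5 = 0
The nim-sum is 0, so this is a P-position: the player to move is in a losing position under optimal play.

Losing position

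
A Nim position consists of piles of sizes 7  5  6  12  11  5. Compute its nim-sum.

Compute the nim-sum pairwise:
7 XOR 5 = 2
2 XOR 6 = 4
4 XOR 12 = 8
8 XOR 11 = 3
3 XOR 5 = 6

6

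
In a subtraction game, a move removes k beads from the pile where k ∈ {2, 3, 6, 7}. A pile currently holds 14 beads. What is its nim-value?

0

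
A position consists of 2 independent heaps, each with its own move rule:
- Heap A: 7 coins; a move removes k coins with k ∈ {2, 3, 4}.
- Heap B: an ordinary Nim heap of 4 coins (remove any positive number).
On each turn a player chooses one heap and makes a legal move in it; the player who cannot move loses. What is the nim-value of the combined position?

Build the Grundy sequence for heap A with g(k) = mex{g(k−s) : s ∈ {2, 3, 4}, s ≤ k}:
g(0) = mex{} = 0
g(1) = mex{} = 0
g(2) = mex{0} = 1
g(3) = mex{0} = 1
g(4) = mex{0,1} = 2
g(5) = mex{0,1} = 2
g(6) = mex{1,2} = 0
g(7) = mex{1,2} = 0
So g(7) = 0.
Heap B is a plain Nim heap of size 4, so its Grundy value is 4.
The value of a disjunctive sum is the nim-sum of the parts.
Combined value = 0 XOR 4 = 4.

4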